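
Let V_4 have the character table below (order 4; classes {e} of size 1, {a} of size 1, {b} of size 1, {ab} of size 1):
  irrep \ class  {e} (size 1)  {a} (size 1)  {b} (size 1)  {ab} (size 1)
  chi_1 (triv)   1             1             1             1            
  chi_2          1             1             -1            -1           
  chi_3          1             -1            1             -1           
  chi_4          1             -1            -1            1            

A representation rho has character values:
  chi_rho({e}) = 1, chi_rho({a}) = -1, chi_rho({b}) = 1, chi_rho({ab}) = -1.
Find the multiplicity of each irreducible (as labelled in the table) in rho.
Multiplicities: chi_1: 0, chi_2: 0, chi_3: 1, chi_4: 0.

Details: Use <chi_rho, chi> = (1/|G|) sum_C |C| * chi_rho(C) * conj(chi(C)) with |G| = 4 for each irreducible chi in the table:
  <chi_rho, chi_1> = (1/4)[1*(1)*conj(1) + 1*(-1)*conj(1) + 1*(1)*conj(1) + 1*(-1)*conj(1)]
      = (1/4)[(1) + (-1) + (1) + (-1)] = 0/4 = 0
  <chi_rho, chi_2> = (1/4)[1*(1)*conj(1) + 1*(-1)*conj(1) + 1*(1)*conj(-1) + 1*(-1)*conj(-1)]
      = (1/4)[(1) + (-1) + (-1) + (1)] = 0/4 = 0
  <chi_rho, chi_3> = (1/4)[1*(1)*conj(1) + 1*(-1)*conj(-1) + 1*(1)*conj(1) + 1*(-1)*conj(-1)]
      = (1/4)[(1) + (1) + (1) + (1)] = 4/4 = 1
  <chi_rho, chi_4> = (1/4)[1*(1)*conj(1) + 1*(-1)*conj(-1) + 1*(1)*conj(-1) + 1*(-1)*conj(1)]
      = (1/4)[(1) + (1) + (-1) + (-1)] = 0/4 = 0
Dimension check: dim(rho) = sum (mult * dim) = 0*1 + 0*1 + 1*1 + 0*1 = 1 = chi_rho(e) = 1.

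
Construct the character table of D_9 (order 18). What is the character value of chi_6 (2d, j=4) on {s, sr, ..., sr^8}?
Conjugacy classes: {e} of size 1, {r^1, r^8} of size 2, {r^2, r^7} of size 2, {r^3, r^6} of size 2, {r^4, r^5} of size 2, {s, sr, ..., sr^8} of size 9.
Character table:
  irrep \ class              {e} (size 1)  {r^1, r^8} (size 2)  {r^2, r^7} (size 2)  {r^3, r^6} (size 2)  {r^4, r^5} (size 2)  {s, sr, ..., sr^8} (size 9)
  chi_1 (triv)               1             1                    1                    1                    1                    1                          
  chi_2 (sign: r->1, s->-1)  1             1                    1                    1                    1                    -1                         
  chi_3 (2d, j=1)            2             2*cos(2*pi/9)        2*cos(4*pi/9)        -1                   -2*cos(pi/9)         0                          
  chi_4 (2d, j=2)            2             2*cos(4*pi/9)        -2*cos(pi/9)         -1                   2*cos(2*pi/9)        0                          
  chi_5 (2d, j=3)            2             -1                   -1                   2                    -1                   0                          
  chi_6 (2d, j=4)            2             -2*cos(pi/9)         2*cos(2*pi/9)        -1                   2*cos(4*pi/9)        0                          

Spot check: chi_6 (2d, j=4) on {s, sr, ..., sr^8} = 0.

Reasoning: D_9 has order 2*9 = 18 with 6 conjugacy classes, hence 6 irreducibles. Sum of squared dims 1 + 1 + 4 + 4 + 4 + 4 = 18 = |G|. Linear characters come from the abelianisation; the 2-dimensional irreps have character r^k -> 2*cos(2*pi*j*k/9), reflections -> 0.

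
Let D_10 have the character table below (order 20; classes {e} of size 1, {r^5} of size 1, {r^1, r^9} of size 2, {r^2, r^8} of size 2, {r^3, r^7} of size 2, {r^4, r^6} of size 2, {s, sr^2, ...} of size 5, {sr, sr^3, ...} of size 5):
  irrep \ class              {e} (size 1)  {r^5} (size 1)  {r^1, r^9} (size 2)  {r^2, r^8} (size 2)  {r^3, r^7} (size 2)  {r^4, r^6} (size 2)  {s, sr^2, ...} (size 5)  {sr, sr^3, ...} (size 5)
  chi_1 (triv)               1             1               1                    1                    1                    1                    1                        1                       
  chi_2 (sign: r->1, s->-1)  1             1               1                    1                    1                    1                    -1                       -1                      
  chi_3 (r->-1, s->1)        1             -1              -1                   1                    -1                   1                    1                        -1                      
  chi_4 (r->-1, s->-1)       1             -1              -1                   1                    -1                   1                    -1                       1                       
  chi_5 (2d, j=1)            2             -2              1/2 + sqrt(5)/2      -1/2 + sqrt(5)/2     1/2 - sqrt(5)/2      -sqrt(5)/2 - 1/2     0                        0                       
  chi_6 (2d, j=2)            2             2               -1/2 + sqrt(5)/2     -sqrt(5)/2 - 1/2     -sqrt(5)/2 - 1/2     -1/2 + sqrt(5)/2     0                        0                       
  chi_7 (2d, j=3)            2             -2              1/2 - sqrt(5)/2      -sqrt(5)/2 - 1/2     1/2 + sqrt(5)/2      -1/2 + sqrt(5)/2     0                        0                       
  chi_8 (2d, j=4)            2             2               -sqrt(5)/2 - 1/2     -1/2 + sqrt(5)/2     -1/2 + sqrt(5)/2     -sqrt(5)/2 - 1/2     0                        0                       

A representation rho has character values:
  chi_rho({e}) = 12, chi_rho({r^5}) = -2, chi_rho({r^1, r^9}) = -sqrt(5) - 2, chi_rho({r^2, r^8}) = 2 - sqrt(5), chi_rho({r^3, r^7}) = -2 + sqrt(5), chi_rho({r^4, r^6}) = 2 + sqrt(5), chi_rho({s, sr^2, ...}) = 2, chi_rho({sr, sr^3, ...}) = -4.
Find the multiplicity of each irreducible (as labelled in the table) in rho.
Multiplicities: chi_1: 0, chi_2: 1, chi_3: 3, chi_4: 0, chi_5: 0, chi_6: 1, chi_7: 2, chi_8: 1.

Argument: Use <chi_rho, chi> = (1/|G|) sum_C |C| * chi_rho(C) * conj(chi(C)) with |G| = 20 for each irreducible chi in the table:
  <chi_rho, chi_1> = (1/20)[1*(12)*conj(1) + 1*(-2)*conj(1) + 2*(-sqrt(5) - 2)*conj(1) + 2*(2 - sqrt(5))*conj(1) + 2*(-2 + sqrt(5))*conj(1) + 2*(2 + sqrt(5))*conj(1) + 5*(2)*conj(1) + 5*(-4)*conj(1)]
      = (1/20)[(12) + (-2) + (-2*sqrt(5) - 4) + (4 - 2*sqrt(5)) + (-4 + 2*sqrt(5)) + (4 + 2*sqrt(5)) + (10) + (-20)] = 0/20 = 0
  <chi_rho, chi_2> = (1/20)[1*(12)*conj(1) + 1*(-2)*conj(1) + 2*(-sqrt(5) - 2)*conj(1) + 2*(2 - sqrt(5))*conj(1) + 2*(-2 + sqrt(5))*conj(1) + 2*(2 + sqrt(5))*conj(1) + 5*(2)*conj(-1) + 5*(-4)*conj(-1)]
      = (1/20)[(12) + (-2) + (-2*sqrt(5) - 4) + (4 - 2*sqrt(5)) + (-4 + 2*sqrt(5)) + (4 + 2*sqrt(5)) + (-10) + (20)] = 20/20 = 1
  <chi_rho, chi_3> = (1/20)[1*(12)*conj(1) + 1*(-2)*conj(-1) + 2*(-sqrt(5) - 2)*conj(-1) + 2*(2 - sqrt(5))*conj(1) + 2*(-2 + sqrt(5))*conj(-1) + 2*(2 + sqrt(5))*conj(1) + 5*(2)*conj(1) + 5*(-4)*conj(-1)]
      = (1/20)[(12) + (2) + (4 + 2*sqrt(5)) + (4 - 2*sqrt(5)) + (4 - 2*sqrt(5)) + (4 + 2*sqrt(5)) + (10) + (20)] = 60/20 = 3
  <chi_rho, chi_4> = (1/20)[1*(12)*conj(1) + 1*(-2)*conj(-1) + 2*(-sqrt(5) - 2)*conj(-1) + 2*(2 - sqrt(5))*conj(1) + 2*(-2 + sqrt(5))*conj(-1) + 2*(2 + sqrt(5))*conj(1) + 5*(2)*conj(-1) + 5*(-4)*conj(1)]
      = (1/20)[(12) + (2) + (4 + 2*sqrt(5)) + (4 - 2*sqrt(5)) + (4 - 2*sqrt(5)) + (4 + 2*sqrt(5)) + (-10) + (-20)] = 0/20 = 0
  <chi_rho, chi_5> = (1/20)[1*(12)*conj(2) + 1*(-2)*conj(-2) + 2*(-sqrt(5) - 2)*conj(1/2 + sqrt(5)/2) + 2*(2 - sqrt(5))*conj(-1/2 + sqrt(5)/2) + 2*(-2 + sqrt(5))*conj(1/2 - sqrt(5)/2) + 2*(2 + sqrt(5))*conj(-sqrt(5)/2 - 1/2) + 5*(2)*conj(0) + 5*(-4)*conj(0)]
      = (1/20)[(24) + (4) + (-7 - 3*sqrt(5)) + (-7 + 3*sqrt(5)) + (-7 + 3*sqrt(5)) + (-7 - 3*sqrt(5)) + (0) + (0)] = 0/20 = 0
  <chi_rho, chi_6> = (1/20)[1*(12)*conj(2) + 1*(-2)*conj(2) + 2*(-sqrt(5) - 2)*conj(-1/2 + sqrt(5)/2) + 2*(2 - sqrt(5))*conj(-sqrt(5)/2 - 1/2) + 2*(-2 + sqrt(5))*conj(-sqrt(5)/2 - 1/2) + 2*(2 + sqrt(5))*conj(-1/2 + sqrt(5)/2) + 5*(2)*conj(0) + 5*(-4)*conj(0)]
      = (1/20)[(24) + (-4) + (-3 - sqrt(5)) + (3 - sqrt(5)) + (-3 + sqrt(5)) + (sqrt(5) + 3) + (0) + (0)] = 20/20 = 1
  <chi_rho, chi_7> = (1/20)[1*(12)*conj(2) + 1*(-2)*conj(-2) + 2*(-sqrt(5) - 2)*conj(1/2 - sqrt(5)/2) + 2*(2 - sqrt(5))*conj(-sqrt(5)/2 - 1/2) + 2*(-2 + sqrt(5))*conj(1/2 + sqrt(5)/2) + 2*(2 + sqrt(5))*conj(-1/2 + sqrt(5)/2) + 5*(2)*conj(0) + 5*(-4)*conj(0)]
      = (1/20)[(24) + (4) + (sqrt(5) + 3) + (3 - sqrt(5)) + (3 - sqrt(5)) + (sqrt(5) + 3) + (0) + (0)] = 40/20 = 2
  <chi_rho, chi_8> = (1/20)[1*(12)*conj(2) + 1*(-2)*conj(2) + 2*(-sqrt(5) - 2)*conj(-sqrt(5)/2 - 1/2) + 2*(2 - sqrt(5))*conj(-1/2 + sqrt(5)/2) + 2*(-2 + sqrt(5))*conj(-1/2 + sqrt(5)/2) + 2*(2 + sqrt(5))*conj(-sqrt(5)/2 - 1/2) + 5*(2)*conj(0) + 5*(-4)*conj(0)]
      = (1/20)[(24) + (-4) + (3*sqrt(5) + 7) + (-7 + 3*sqrt(5)) + (7 - 3*sqrt(5)) + (-7 - 3*sqrt(5)) + (0) + (0)] = 20/20 = 1
Dimension check: dim(rho) = sum (mult * dim) = 0*1 + 1*1 + 3*1 + 0*1 + 0*2 + 1*2 + 2*2 + 1*2 = 12 = chi_rho(e) = 12.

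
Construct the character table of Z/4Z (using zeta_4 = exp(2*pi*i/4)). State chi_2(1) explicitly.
Character table of Z/4Z (irreps indexed chi_0,...,chi_3 with chi_k(m) = zeta_4^(k*m), zeta_4 = exp(2*pi*i/4)):
  irrep \ class  {0} (size 1)  {1} (size 1)  {2} (size 1)  {3} (size 1)
  chi_0          1             1             1             1           
  chi_1          1             I             -1            -I          
  chi_2          1             -1            1             -1          
  chi_3          1             -I            -1            I           

Spot check: chi_2(1) = zeta_4^(2*1) = zeta_4^2 = -1.

Justification: Z/4Z is abelian, so all 4 irreducible complex representations are 1-dimensional. They are given by chi_k(m) = zeta_4^(k*m) for k = 0,...,3. Row orthogonality: sum_m chi_k(m) conj(chi_l(m)) = 4 * [k = l].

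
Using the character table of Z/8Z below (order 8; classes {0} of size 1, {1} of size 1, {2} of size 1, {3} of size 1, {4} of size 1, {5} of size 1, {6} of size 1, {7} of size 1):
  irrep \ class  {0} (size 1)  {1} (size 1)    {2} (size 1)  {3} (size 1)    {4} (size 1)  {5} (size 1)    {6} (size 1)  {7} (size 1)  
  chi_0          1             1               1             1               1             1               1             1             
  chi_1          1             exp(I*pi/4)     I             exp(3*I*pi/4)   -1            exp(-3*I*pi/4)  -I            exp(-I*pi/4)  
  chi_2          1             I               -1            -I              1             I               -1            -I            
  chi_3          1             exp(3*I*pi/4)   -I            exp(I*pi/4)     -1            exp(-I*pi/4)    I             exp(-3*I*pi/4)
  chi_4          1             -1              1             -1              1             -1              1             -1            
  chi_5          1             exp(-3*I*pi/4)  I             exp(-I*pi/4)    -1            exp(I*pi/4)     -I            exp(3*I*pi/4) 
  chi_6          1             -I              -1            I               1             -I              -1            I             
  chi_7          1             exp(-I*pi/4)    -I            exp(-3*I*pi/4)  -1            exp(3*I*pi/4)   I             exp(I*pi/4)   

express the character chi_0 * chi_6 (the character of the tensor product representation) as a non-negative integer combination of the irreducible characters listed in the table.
chi_0 tensor chi_6 = chi_6 (all other irreducibles have multiplicity 0).

Justification: The character of a tensor product is the pointwise product (chi_0 * chi_6)(C) = chi_0(C) * chi_6(C):
  {0}: (1)*(1), {1}: (1)*(-I), {2}: (1)*(-1), {3}: (1)*(I), {4}: (1)*(1), {5}: (1)*(-I), {6}: (1)*(-1), {7}: (1)*(I)
so (chi_0 * chi_6) takes values
  {0} -> 1, {1} -> -I, {2} -> -1, {3} -> I, {4} -> 1, {5} -> -I, {6} -> -1, {7} -> I.
Now take the inner product of this character with each irreducible chi from the table, <chi_0*chi_6, chi> = (1/8) sum_C |C| (chi_0*chi_6)(C) conj(chi(C)):
  <chi_0*chi_6, chi_0> = (1/8)[1*(1)*conj(1) + 1*(-I)*conj(1) + 1*(-1)*conj(1) + 1*(I)*conj(1) + 1*(1)*conj(1) + 1*(-I)*conj(1) + 1*(-1)*conj(1) + 1*(I)*conj(1)]
      = (1/8)[(1) + (-I) + (-1) + (I) + (1) + (-I) + (-1) + (I)] = 0/8 = 0
  <chi_0*chi_6, chi_1> = (1/8)[1*(1)*conj(1) + 1*(-I)*conj(exp(I*pi/4)) + 1*(-1)*conj(I) + 1*(I)*conj(exp(3*I*pi/4)) + 1*(1)*conj(-1) + 1*(-I)*conj(exp(-3*I*pi/4)) + 1*(-1)*conj(-I) + 1*(I)*conj(exp(-I*pi/4))]
      = (1/8)[(1) + (-exp(I*pi/4)) + (I) + (exp(-I*pi/4)) + (-1) + (-exp(-3*I*pi/4)) + (-I) + (exp(3*I*pi/4))] = 0/8 = 0
  <chi_0*chi_6, chi_2> = (1/8)[1*(1)*conj(1) + 1*(-I)*conj(I) + 1*(-1)*conj(-1) + 1*(I)*conj(-I) + 1*(1)*conj(1) + 1*(-I)*conj(I) + 1*(-1)*conj(-1) + 1*(I)*conj(-I)]
      = (1/8)[(1) + (-1) + (1) + (-1) + (1) + (-1) + (1) + (-1)] = 0/8 = 0
  <chi_0*chi_6, chi_3> = (1/8)[1*(1)*conj(1) + 1*(-I)*conj(exp(3*I*pi/4)) + 1*(-1)*conj(-I) + 1*(I)*conj(exp(I*pi/4)) + 1*(1)*conj(-1) + 1*(-I)*conj(exp(-I*pi/4)) + 1*(-1)*conj(I) + 1*(I)*conj(exp(-3*I*pi/4))]
      = (1/8)[(1) + (-exp(-I*pi/4)) + (-I) + (exp(I*pi/4)) + (-1) + (-exp(3*I*pi/4)) + (I) + (exp(-3*I*pi/4))] = 0/8 = 0
  <chi_0*chi_6, chi_4> = (1/8)[1*(1)*conj(1) + 1*(-I)*conj(-1) + 1*(-1)*conj(1) + 1*(I)*conj(-1) + 1*(1)*conj(1) + 1*(-I)*conj(-1) + 1*(-1)*conj(1) + 1*(I)*conj(-1)]
      = (1/8)[(1) + (I) + (-1) + (-I) + (1) + (I) + (-1) + (-I)] = 0/8 = 0
  <chi_0*chi_6, chi_5> = (1/8)[1*(1)*conj(1) + 1*(-I)*conj(exp(-3*I*pi/4)) + 1*(-1)*conj(I) + 1*(I)*conj(exp(-I*pi/4)) + 1*(1)*conj(-1) + 1*(-I)*conj(exp(I*pi/4)) + 1*(-1)*conj(-I) + 1*(I)*conj(exp(3*I*pi/4))]
      = (1/8)[(1) + (-exp(-3*I*pi/4)) + (I) + (exp(3*I*pi/4)) + (-1) + (-exp(I*pi/4)) + (-I) + (exp(-I*pi/4))] = 0/8 = 0
  <chi_0*chi_6, chi_6> = (1/8)[1*(1)*conj(1) + 1*(-I)*conj(-I) + 1*(-1)*conj(-1) + 1*(I)*conj(I) + 1*(1)*conj(1) + 1*(-I)*conj(-I) + 1*(-1)*conj(-1) + 1*(I)*conj(I)]
      = (1/8)[(1) + (1) + (1) + (1) + (1) + (1) + (1) + (1)] = 8/8 = 1
  <chi_0*chi_6, chi_7> = (1/8)[1*(1)*conj(1) + 1*(-I)*conj(exp(-I*pi/4)) + 1*(-1)*conj(-I) + 1*(I)*conj(exp(-3*I*pi/4)) + 1*(1)*conj(-1) + 1*(-I)*conj(exp(3*I*pi/4)) + 1*(-1)*conj(I) + 1*(I)*conj(exp(I*pi/4))]
      = (1/8)[(1) + (-exp(3*I*pi/4)) + (-I) + (exp(-3*I*pi/4)) + (-1) + (-exp(-I*pi/4)) + (I) + (exp(I*pi/4))] = 0/8 = 0
(Exp terms are combined using exp(i*s)*conj(exp(i*t)) = exp(i*(s-t)), and sums of them are collapsed using the identity that for every m > 1 the m distinct m-th roots of unity sum to 0, e.g. 1 + exp(2*I*pi/3) + exp(-2*I*pi/3) = 0.)
Hence the multiplicities are chi_6: 1. Dimension check: dim(chi_0)*dim(chi_6) = 1*1 = 1 and sum (mult * dim) = 1*1 = 1.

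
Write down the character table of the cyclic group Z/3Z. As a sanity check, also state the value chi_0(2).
Character table of Z/3Z (irreps indexed chi_0,...,chi_2 with chi_k(m) = zeta_3^(k*m), zeta_3 = exp(2*pi*i/3)):
  irrep \ class  {0} (size 1)  {1} (size 1)    {2} (size 1)  
  chi_0          1             1               1             
  chi_1          1             exp(2*I*pi/3)   exp(-2*I*pi/3)
  chi_2          1             exp(-2*I*pi/3)  exp(2*I*pi/3) 

Spot check: chi_0(2) = zeta_3^(0*2) = zeta_3^0 = 1.

Explanation: Z/3Z is abelian, so all 3 irreducible complex representations are 1-dimensional. They are given by chi_k(m) = zeta_3^(k*m) for k = 0,...,2. Row orthogonality: sum_m chi_k(m) conj(chi_l(m)) = 3 * [k = l].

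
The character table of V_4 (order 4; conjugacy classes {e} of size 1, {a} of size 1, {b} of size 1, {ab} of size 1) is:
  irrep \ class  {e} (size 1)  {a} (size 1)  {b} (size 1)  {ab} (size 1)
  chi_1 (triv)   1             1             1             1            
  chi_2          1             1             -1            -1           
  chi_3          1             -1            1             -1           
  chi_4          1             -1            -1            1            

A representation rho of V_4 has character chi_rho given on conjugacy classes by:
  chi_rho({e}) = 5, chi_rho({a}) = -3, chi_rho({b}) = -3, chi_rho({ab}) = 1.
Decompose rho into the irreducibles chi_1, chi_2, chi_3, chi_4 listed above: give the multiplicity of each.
Multiplicities: chi_1: 0, chi_2: 1, chi_3: 1, chi_4: 3.

Justification: Use <chi_rho, chi> = (1/|G|) sum_C |C| * chi_rho(C) * conj(chi(C)) with |G| = 4 for each irreducible chi in the table:
  <chi_rho, chi_1> = (1/4)[1*(5)*conj(1) + 1*(-3)*conj(1) + 1*(-3)*conj(1) + 1*(1)*conj(1)]
      = (1/4)[(5) + (-3) + (-3) + (1)] = 0/4 = 0
  <chi_rho, chi_2> = (1/4)[1*(5)*conj(1) + 1*(-3)*conj(1) + 1*(-3)*conj(-1) + 1*(1)*conj(-1)]
      = (1/4)[(5) + (-3) + (3) + (-1)] = 4/4 = 1
  <chi_rho, chi_3> = (1/4)[1*(5)*conj(1) + 1*(-3)*conj(-1) + 1*(-3)*conj(1) + 1*(1)*conj(-1)]
      = (1/4)[(5) + (3) + (-3) + (-1)] = 4/4 = 1
  <chi_rho, chi_4> = (1/4)[1*(5)*conj(1) + 1*(-3)*conj(-1) + 1*(-3)*conj(-1) + 1*(1)*conj(1)]
      = (1/4)[(5) + (3) + (3) + (1)] = 12/4 = 3
Dimension check: dim(rho) = sum (mult * dim) = 0*1 + 1*1 + 1*1 + 3*1 = 5 = chi_rho(e) = 5.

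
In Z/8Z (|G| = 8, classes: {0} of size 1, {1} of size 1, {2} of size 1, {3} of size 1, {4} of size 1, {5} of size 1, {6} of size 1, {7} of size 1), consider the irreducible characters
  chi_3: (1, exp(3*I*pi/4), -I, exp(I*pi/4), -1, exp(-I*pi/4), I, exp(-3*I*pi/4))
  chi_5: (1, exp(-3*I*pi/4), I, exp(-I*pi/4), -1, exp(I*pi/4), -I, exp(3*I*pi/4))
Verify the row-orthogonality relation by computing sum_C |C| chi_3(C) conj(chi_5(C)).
Sum = 0; so <chi_3, chi_5> = 0 (distinct irreducibles are orthogonal).

Why: Compute term by term over conjugacy classes (|C| * chi_3(C) * conj(chi_5(C))):
  1*(1)*conj(1) + 1*(exp(3*I*pi/4))*conj(exp(-3*I*pi/4)) + 1*(-I)*conj(I) + 1*(exp(I*pi/4))*conj(exp(-I*pi/4)) + 1*(-1)*conj(-1) + 1*(exp(-I*pi/4))*conj(exp(I*pi/4)) + 1*(I)*conj(-I) + 1*(exp(-3*I*pi/4))*conj(exp(3*I*pi/4))
  = (1) + (-I) + (-1) + (I) + (1) + (-I) + (-1) + (I)
  = 0.
(Exp terms are combined using exp(i*s)*conj(exp(i*t)) = exp(i*(s-t)), and sums of them are collapsed using the identity that for every m > 1 the m distinct m-th roots of unity sum to 0, e.g. 1 + exp(2*I*pi/3) + exp(-2*I*pi/3) = 0.)
Dividing by |G| = 8 gives 0/8 = 0, matching the row-orthogonality relation <chi_3, chi_5> = [chi_3 = chi_5].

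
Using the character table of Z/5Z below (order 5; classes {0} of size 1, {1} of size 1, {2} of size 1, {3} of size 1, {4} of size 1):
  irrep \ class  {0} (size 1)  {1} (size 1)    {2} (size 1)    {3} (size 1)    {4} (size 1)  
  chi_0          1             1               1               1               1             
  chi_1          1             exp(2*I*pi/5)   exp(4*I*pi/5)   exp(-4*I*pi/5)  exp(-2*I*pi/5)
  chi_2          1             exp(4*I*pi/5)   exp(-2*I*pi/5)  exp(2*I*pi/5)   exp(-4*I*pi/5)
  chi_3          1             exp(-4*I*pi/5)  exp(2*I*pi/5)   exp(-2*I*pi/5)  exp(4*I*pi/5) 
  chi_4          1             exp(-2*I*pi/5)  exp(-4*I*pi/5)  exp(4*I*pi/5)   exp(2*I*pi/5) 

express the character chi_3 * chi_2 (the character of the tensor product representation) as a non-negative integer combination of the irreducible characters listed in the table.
chi_3 tensor chi_2 = chi_0 (all other irreducibles have multiplicity 0).

Solution. The character of a tensor product is the pointwise product (chi_3 * chi_2)(C) = chi_3(C) * chi_2(C):
  {0}: (1)*(1), {1}: (exp(-4*I*pi/5))*(exp(4*I*pi/5)), {2}: (exp(2*I*pi/5))*(exp(-2*I*pi/5)), {3}: (exp(-2*I*pi/5))*(exp(2*I*pi/5)), {4}: (exp(4*I*pi/5))*(exp(-4*I*pi/5))
so (chi_3 * chi_2) takes values
  {0} -> 1, {1} -> 1, {2} -> 1, {3} -> 1, {4} -> 1.
Now take the inner product of this character with each irreducible chi from the table, <chi_3*chi_2, chi> = (1/5) sum_C |C| (chi_3*chi_2)(C) conj(chi(C)):
  <chi_3*chi_2, chi_0> = (1/5)[1*(1)*conj(1) + 1*(1)*conj(1) + 1*(1)*conj(1) + 1*(1)*conj(1) + 1*(1)*conj(1)]
      = (1/5)[(1) + (1) + (1) + (1) + (1)] = 5/5 = 1
  <chi_3*chi_2, chi_1> = (1/5)[1*(1)*conj(1) + 1*(1)*conj(exp(2*I*pi/5)) + 1*(1)*conj(exp(4*I*pi/5)) + 1*(1)*conj(exp(-4*I*pi/5)) + 1*(1)*conj(exp(-2*I*pi/5))]
      = (1/5)[(1) + (exp(-2*I*pi/5)) + (exp(-4*I*pi/5)) + (exp(4*I*pi/5)) + (exp(2*I*pi/5))] = 0/5 = 0
  <chi_3*chi_2, chi_2> = (1/5)[1*(1)*conj(1) + 1*(1)*conj(exp(4*I*pi/5)) + 1*(1)*conj(exp(-2*I*pi/5)) + 1*(1)*conj(exp(2*I*pi/5)) + 1*(1)*conj(exp(-4*I*pi/5))]
      = (1/5)[(1) + (exp(-4*I*pi/5)) + (exp(2*I*pi/5)) + (exp(-2*I*pi/5)) + (exp(4*I*pi/5))] = 0/5 = 0
  <chi_3*chi_2, chi_3> = (1/5)[1*(1)*conj(1) + 1*(1)*conj(exp(-4*I*pi/5)) + 1*(1)*conj(exp(2*I*pi/5)) + 1*(1)*conj(exp(-2*I*pi/5)) + 1*(1)*conj(exp(4*I*pi/5))]
      = (1/5)[(1) + (exp(4*I*pi/5)) + (exp(-2*I*pi/5)) + (exp(2*I*pi/5)) + (exp(-4*I*pi/5))] = 0/5 = 0
  <chi_3*chi_2, chi_4> = (1/5)[1*(1)*conj(1) + 1*(1)*conj(exp(-2*I*pi/5)) + 1*(1)*conj(exp(-4*I*pi/5)) + 1*(1)*conj(exp(4*I*pi/5)) + 1*(1)*conj(exp(2*I*pi/5))]
      = (1/5)[(1) + (exp(2*I*pi/5)) + (exp(4*I*pi/5)) + (exp(-4*I*pi/5)) + (exp(-2*I*pi/5))] = 0/5 = 0
(Exp terms are combined using exp(i*s)*conj(exp(i*t)) = exp(i*(s-t)), and sums of them are collapsed using the identity that for every m > 1 the m distinct m-th roots of unity sum to 0, e.g. 1 + exp(2*I*pi/3) + exp(-2*I*pi/3) = 0.)
Hence the multiplicities are chi_0: 1. Dimension check: dim(chi_3)*dim(chi_2) = 1*1 = 1 and sum (mult * dim) = 1*1 = 1.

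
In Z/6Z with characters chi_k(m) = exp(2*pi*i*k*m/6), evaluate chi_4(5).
chi_4(5) = zeta_6^20 = exp(2*I*pi/3)

Details: chi_4(5) = zeta_6^(4*5) = zeta_6^20. Since zeta_6^6 = 1, this equals zeta_6^2 = exp(2*pi*i*2/6) = exp(2*I*pi/3).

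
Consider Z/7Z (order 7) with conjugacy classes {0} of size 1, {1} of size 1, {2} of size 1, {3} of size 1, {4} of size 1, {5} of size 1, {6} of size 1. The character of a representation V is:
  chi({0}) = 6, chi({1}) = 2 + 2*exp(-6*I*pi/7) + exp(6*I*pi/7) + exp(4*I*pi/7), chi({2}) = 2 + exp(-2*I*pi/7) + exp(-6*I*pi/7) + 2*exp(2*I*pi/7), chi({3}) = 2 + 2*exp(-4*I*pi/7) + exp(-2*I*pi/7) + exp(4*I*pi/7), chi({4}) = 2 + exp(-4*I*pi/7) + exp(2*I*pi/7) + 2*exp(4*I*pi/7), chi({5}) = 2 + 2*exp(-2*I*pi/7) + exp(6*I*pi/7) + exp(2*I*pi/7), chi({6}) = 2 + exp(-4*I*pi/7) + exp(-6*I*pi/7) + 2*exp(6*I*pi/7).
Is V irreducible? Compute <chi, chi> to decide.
Not irreducible (reducible): <chi, chi> = 10 > 1.

Derivation: <chi, chi> = (1/|G|) sum_C |C| * |chi(C)|^2 = (1/7)[1*|6|^2 + 1*|2 + 2*exp(-6*I*pi/7) + exp(6*I*pi/7) + exp(4*I*pi/7)|^2 + 1*|2 + exp(-2*I*pi/7) + exp(-6*I*pi/7) + 2*exp(2*I*pi/7)|^2 + 1*|2 + 2*exp(-4*I*pi/7) + exp(-2*I*pi/7) + exp(4*I*pi/7)|^2 + 1*|2 + exp(-4*I*pi/7) + exp(2*I*pi/7) + 2*exp(4*I*pi/7)|^2 + 1*|2 + 2*exp(-2*I*pi/7) + exp(6*I*pi/7) + exp(2*I*pi/7)|^2 + 1*|2 + exp(-4*I*pi/7) + exp(-6*I*pi/7) + 2*exp(6*I*pi/7)|^2]
  = (1/7)[(36) + (10 + 4*exp(-4*I*pi/7) + 6*exp(-6*I*pi/7) + 3*exp(-2*I*pi/7) + 3*exp(2*I*pi/7) + 6*exp(6*I*pi/7) + 4*exp(4*I*pi/7)) + (10 + 6*exp(-2*I*pi/7) + 3*exp(-4*I*pi/7) + 4*exp(-6*I*pi/7) + 4*exp(6*I*pi/7) + 3*exp(4*I*pi/7) + 6*exp(2*I*pi/7)) + (10 + 6*exp(-4*I*pi/7) + 4*exp(-2*I*pi/7) + 3*exp(-6*I*pi/7) + 3*exp(6*I*pi/7) + 4*exp(2*I*pi/7) + 6*exp(4*I*pi/7)) + (10 + 6*exp(-4*I*pi/7) + 4*exp(-2*I*pi/7) + 3*exp(-6*I*pi/7) + 3*exp(6*I*pi/7) + 4*exp(2*I*pi/7) + 6*exp(4*I*pi/7)) + (10 + 6*exp(-2*I*pi/7) + 3*exp(-4*I*pi/7) + 4*exp(-6*I*pi/7) + 4*exp(6*I*pi/7) + 3*exp(4*I*pi/7) + 6*exp(2*I*pi/7)) + (10 + 4*exp(-4*I*pi/7) + 6*exp(-6*I*pi/7) + 3*exp(-2*I*pi/7) + 3*exp(2*I*pi/7) + 6*exp(6*I*pi/7) + 4*exp(4*I*pi/7))] = 70/7 = 10.
(Exp terms are combined using exp(i*s)*conj(exp(i*t)) = exp(i*(s-t)), and sums of them are collapsed using the identity that for every m > 1 the m distinct m-th roots of unity sum to 0, e.g. 1 + exp(2*I*pi/3) + exp(-2*I*pi/3) = 0.)
A character is irreducible iff <chi, chi> = 1, so this representation is reducible.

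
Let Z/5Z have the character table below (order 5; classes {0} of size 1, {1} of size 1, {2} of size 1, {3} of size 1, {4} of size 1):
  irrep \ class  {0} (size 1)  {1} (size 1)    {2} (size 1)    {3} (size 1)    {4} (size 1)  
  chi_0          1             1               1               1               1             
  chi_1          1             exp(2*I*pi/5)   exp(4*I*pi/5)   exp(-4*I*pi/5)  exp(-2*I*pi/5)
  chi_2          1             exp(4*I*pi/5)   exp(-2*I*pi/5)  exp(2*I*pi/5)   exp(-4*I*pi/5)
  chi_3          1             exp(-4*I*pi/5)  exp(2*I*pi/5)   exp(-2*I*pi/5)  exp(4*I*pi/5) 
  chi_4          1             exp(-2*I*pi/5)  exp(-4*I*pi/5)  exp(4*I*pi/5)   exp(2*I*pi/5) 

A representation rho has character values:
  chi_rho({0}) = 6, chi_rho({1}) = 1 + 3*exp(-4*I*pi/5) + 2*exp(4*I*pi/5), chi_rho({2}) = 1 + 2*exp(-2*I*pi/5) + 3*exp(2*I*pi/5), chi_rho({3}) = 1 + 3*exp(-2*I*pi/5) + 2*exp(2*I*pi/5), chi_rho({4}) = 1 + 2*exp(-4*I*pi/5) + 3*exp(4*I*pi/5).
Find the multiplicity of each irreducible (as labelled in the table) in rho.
Multiplicities: chi_0: 1, chi_1: 0, chi_2: 2, chi_3: 3, chi_4: 0.

Working: Use <chi_rho, chi> = (1/|G|) sum_C |C| * chi_rho(C) * conj(chi(C)) with |G| = 5 for each irreducible chi in the table:
  <chi_rho, chi_0> = (1/5)[1*(6)*conj(1) + 1*(1 + 3*exp(-4*I*pi/5) + 2*exp(4*I*pi/5))*conj(1) + 1*(1 + 2*exp(-2*I*pi/5) + 3*exp(2*I*pi/5))*conj(1) + 1*(1 + 3*exp(-2*I*pi/5) + 2*exp(2*I*pi/5))*conj(1) + 1*(1 + 2*exp(-4*I*pi/5) + 3*exp(4*I*pi/5))*conj(1)]
      = (1/5)[(6) + (1 + 3*exp(-4*I*pi/5) + 2*exp(4*I*pi/5)) + (1 + 2*exp(-2*I*pi/5) + 3*exp(2*I*pi/5)) + (1 + 3*exp(-2*I*pi/5) + 2*exp(2*I*pi/5)) + (1 + 2*exp(-4*I*pi/5) + 3*exp(4*I*pi/5))] = 5/5 = 1
  <chi_rho, chi_1> = (1/5)[1*(6)*conj(1) + 1*(1 + 3*exp(-4*I*pi/5) + 2*exp(4*I*pi/5))*conj(exp(2*I*pi/5)) + 1*(1 + 2*exp(-2*I*pi/5) + 3*exp(2*I*pi/5))*conj(exp(4*I*pi/5)) + 1*(1 + 3*exp(-2*I*pi/5) + 2*exp(2*I*pi/5))*conj(exp(-4*I*pi/5)) + 1*(1 + 2*exp(-4*I*pi/5) + 3*exp(4*I*pi/5))*conj(exp(-2*I*pi/5))]
      = (1/5)[(6) + (exp(-2*I*pi/5) + 3*exp(4*I*pi/5) + 2*exp(2*I*pi/5)) + (3*exp(-2*I*pi/5) + exp(-4*I*pi/5) + 2*exp(4*I*pi/5)) + (2*exp(-4*I*pi/5) + exp(4*I*pi/5) + 3*exp(2*I*pi/5)) + (2*exp(-2*I*pi/5) + 3*exp(-4*I*pi/5) + exp(2*I*pi/5))] = 0/5 = 0
  <chi_rho, chi_2> = (1/5)[1*(6)*conj(1) + 1*(1 + 3*exp(-4*I*pi/5) + 2*exp(4*I*pi/5))*conj(exp(4*I*pi/5)) + 1*(1 + 2*exp(-2*I*pi/5) + 3*exp(2*I*pi/5))*conj(exp(-2*I*pi/5)) + 1*(1 + 3*exp(-2*I*pi/5) + 2*exp(2*I*pi/5))*conj(exp(2*I*pi/5)) + 1*(1 + 2*exp(-4*I*pi/5) + 3*exp(4*I*pi/5))*conj(exp(-4*I*pi/5))]
      = (1/5)[(6) + (2 + exp(-4*I*pi/5) + 3*exp(2*I*pi/5)) + (2 + exp(2*I*pi/5) + 3*exp(4*I*pi/5)) + (2 + 3*exp(-4*I*pi/5) + exp(-2*I*pi/5)) + (2 + 3*exp(-2*I*pi/5) + exp(4*I*pi/5))] = 10/5 = 2
  <chi_rho, chi_3> = (1/5)[1*(6)*conj(1) + 1*(1 + 3*exp(-4*I*pi/5) + 2*exp(4*I*pi/5))*conj(exp(-4*I*pi/5)) + 1*(1 + 2*exp(-2*I*pi/5) + 3*exp(2*I*pi/5))*conj(exp(2*I*pi/5)) + 1*(1 + 3*exp(-2*I*pi/5) + 2*exp(2*I*pi/5))*conj(exp(-2*I*pi/5)) + 1*(1 + 2*exp(-4*I*pi/5) + 3*exp(4*I*pi/5))*conj(exp(4*I*pi/5))]
      = (1/5)[(6) + (3 + 2*exp(-2*I*pi/5) + exp(4*I*pi/5)) + (3 + 2*exp(-4*I*pi/5) + exp(-2*I*pi/5)) + (3 + exp(2*I*pi/5) + 2*exp(4*I*pi/5)) + (3 + exp(-4*I*pi/5) + 2*exp(2*I*pi/5))] = 15/5 = 3
  <chi_rho, chi_4> = (1/5)[1*(6)*conj(1) + 1*(1 + 3*exp(-4*I*pi/5) + 2*exp(4*I*pi/5))*conj(exp(-2*I*pi/5)) + 1*(1 + 2*exp(-2*I*pi/5) + 3*exp(2*I*pi/5))*conj(exp(-4*I*pi/5)) + 1*(1 + 3*exp(-2*I*pi/5) + 2*exp(2*I*pi/5))*conj(exp(4*I*pi/5)) + 1*(1 + 2*exp(-4*I*pi/5) + 3*exp(4*I*pi/5))*conj(exp(2*I*pi/5))]
      = (1/5)[(6) + (3*exp(-2*I*pi/5) + 2*exp(-4*I*pi/5) + exp(2*I*pi/5)) + (3*exp(-4*I*pi/5) + exp(4*I*pi/5) + 2*exp(2*I*pi/5)) + (2*exp(-2*I*pi/5) + exp(-4*I*pi/5) + 3*exp(4*I*pi/5)) + (exp(-2*I*pi/5) + 2*exp(4*I*pi/5) + 3*exp(2*I*pi/5))] = 0/5 = 0
(Exp terms are combined using exp(i*s)*conj(exp(i*t)) = exp(i*(s-t)), and sums of them are collapsed using the identity that for every m > 1 the m distinct m-th roots of unity sum to 0, e.g. 1 + exp(2*I*pi/3) + exp(-2*I*pi/3) = 0.)
Dimension check: dim(rho) = sum (mult * dim) = 1*1 + 0*1 + 2*1 + 3*1 + 0*1 = 6 = chi_rho(e) = 6.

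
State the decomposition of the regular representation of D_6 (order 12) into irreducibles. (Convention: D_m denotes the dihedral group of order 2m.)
Each irreducible V_i of dimension d_i appears with multiplicity d_i, i.e. rho_reg = (direct sum over all irreducibles V_i) d_i V_i. The irreducible dimensions for D_6 are 1, 1, 1, 1, 2, 2: 4 irreducibles of dimension 1, each with multiplicity 1; 2 irreducibles of dimension 2, each with multiplicity 2. Total dimension 4*1*1 + 2*2*2 = 12 = |G|.

Solution. General theorem: in the regular representation of a finite group G, each irreducible appears with multiplicity equal to its dimension. Check: dim(rho_reg) = sum d_i^2 = 1 + 1 + 1 + 1 + 4 + 4 = 12 = |G|.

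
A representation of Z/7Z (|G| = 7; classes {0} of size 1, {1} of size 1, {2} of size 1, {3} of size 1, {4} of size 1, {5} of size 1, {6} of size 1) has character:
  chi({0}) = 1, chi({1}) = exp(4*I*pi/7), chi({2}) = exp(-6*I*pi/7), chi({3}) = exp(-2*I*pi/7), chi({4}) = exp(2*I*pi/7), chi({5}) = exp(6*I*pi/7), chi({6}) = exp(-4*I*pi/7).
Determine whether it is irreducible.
Irreducible: <chi, chi> = 1.

Working: <chi, chi> = (1/|G|) sum_C |C| * |chi(C)|^2 = (1/7)[1*|1|^2 + 1*|exp(4*I*pi/7)|^2 + 1*|exp(-6*I*pi/7)|^2 + 1*|exp(-2*I*pi/7)|^2 + 1*|exp(2*I*pi/7)|^2 + 1*|exp(6*I*pi/7)|^2 + 1*|exp(-4*I*pi/7)|^2]
  = (1/7)[(1) + (1) + (1) + (1) + (1) + (1) + (1)] = 7/7 = 1.
(Exp terms are combined using exp(i*s)*conj(exp(i*t)) = exp(i*(s-t)), and sums of them are collapsed using the identity that for every m > 1 the m distinct m-th roots of unity sum to 0, e.g. 1 + exp(2*I*pi/3) + exp(-2*I*pi/3) = 0.)
A character is irreducible iff <chi, chi> = 1, so this representation is irreducible.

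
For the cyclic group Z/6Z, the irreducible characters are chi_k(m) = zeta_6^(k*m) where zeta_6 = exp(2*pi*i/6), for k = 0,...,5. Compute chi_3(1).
chi_3(1) = zeta_6^3 = -1

chi_3(1) = zeta_6^(3*1) = zeta_6^3. Since zeta_6^6 = 1, this equals zeta_6^3 = exp(2*pi*i*3/6) = -1.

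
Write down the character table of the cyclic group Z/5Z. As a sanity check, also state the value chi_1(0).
Character table of Z/5Z (irreps indexed chi_0,...,chi_4 with chi_k(m) = zeta_5^(k*m), zeta_5 = exp(2*pi*i/5)):
  irrep \ class  {0} (size 1)  {1} (size 1)    {2} (size 1)    {3} (size 1)    {4} (size 1)  
  chi_0          1             1               1               1               1             
  chi_1          1             exp(2*I*pi/5)   exp(4*I*pi/5)   exp(-4*I*pi/5)  exp(-2*I*pi/5)
  chi_2          1             exp(4*I*pi/5)   exp(-2*I*pi/5)  exp(2*I*pi/5)   exp(-4*I*pi/5)
  chi_3          1             exp(-4*I*pi/5)  exp(2*I*pi/5)   exp(-2*I*pi/5)  exp(4*I*pi/5) 
  chi_4          1             exp(-2*I*pi/5)  exp(-4*I*pi/5)  exp(4*I*pi/5)   exp(2*I*pi/5) 

Spot check: chi_1(0) = zeta_5^(1*0) = zeta_5^0 = 1.

Explanation: Z/5Z is abelian, so all 5 irreducible complex representations are 1-dimensional. They are given by chi_k(m) = zeta_5^(k*m) for k = 0,...,4. Row orthogonality: sum_m chi_k(m) conj(chi_l(m)) = 5 * [k = l].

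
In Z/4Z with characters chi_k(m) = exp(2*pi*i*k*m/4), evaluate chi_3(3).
chi_3(3) = zeta_4^9 = I

Justification: chi_3(3) = zeta_4^(3*3) = zeta_4^9. Since zeta_4^4 = 1, this equals zeta_4^1 = exp(2*pi*i*1/4) = I.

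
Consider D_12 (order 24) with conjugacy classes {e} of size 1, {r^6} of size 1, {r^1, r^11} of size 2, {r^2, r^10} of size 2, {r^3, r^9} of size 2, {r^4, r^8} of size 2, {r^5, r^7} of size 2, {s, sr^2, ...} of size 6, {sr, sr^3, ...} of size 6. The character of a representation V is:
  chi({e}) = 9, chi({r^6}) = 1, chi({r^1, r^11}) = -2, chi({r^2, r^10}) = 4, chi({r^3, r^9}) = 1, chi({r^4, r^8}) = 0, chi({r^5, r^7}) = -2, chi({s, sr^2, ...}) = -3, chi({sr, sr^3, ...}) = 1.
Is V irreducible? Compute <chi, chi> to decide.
Not irreducible (reducible): <chi, chi> = 8 > 1.

Argument: <chi, chi> = (1/|G|) sum_C |C| * |chi(C)|^2 = (1/24)[1*|9|^2 + 1*|1|^2 + 2*|-2|^2 + 2*|4|^2 + 2*|1|^2 + 2*|0|^2 + 2*|-2|^2 + 6*|-3|^2 + 6*|1|^2]
  = (1/24)[(81) + (1) + (8) + (32) + (2) + (0) + (8) + (54) + (6)] = 192/24 = 8.
A character is irreducible iff <chi, chi> = 1, so this representation is reducible.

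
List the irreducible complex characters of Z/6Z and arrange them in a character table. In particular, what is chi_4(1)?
Character table of Z/6Z (irreps indexed chi_0,...,chi_5 with chi_k(m) = zeta_6^(k*m), zeta_6 = exp(2*pi*i/6)):
  irrep \ class  {0} (size 1)  {1} (size 1)    {2} (size 1)    {3} (size 1)  {4} (size 1)    {5} (size 1)  
  chi_0          1             1               1               1             1               1             
  chi_1          1             exp(I*pi/3)     exp(2*I*pi/3)   -1            exp(-2*I*pi/3)  exp(-I*pi/3)  
  chi_2          1             exp(2*I*pi/3)   exp(-2*I*pi/3)  1             exp(2*I*pi/3)   exp(-2*I*pi/3)
  chi_3          1             -1              1               -1            1               -1            
  chi_4          1             exp(-2*I*pi/3)  exp(2*I*pi/3)   1             exp(-2*I*pi/3)  exp(2*I*pi/3) 
  chi_5          1             exp(-I*pi/3)    exp(-2*I*pi/3)  -1            exp(2*I*pi/3)   exp(I*pi/3)   

Spot check: chi_4(1) = zeta_6^(4*1) = zeta_6^4 = exp(-2*I*pi/3).

Working: Z/6Z is abelian, so all 6 irreducible complex representations are 1-dimensional. They are given by chi_k(m) = zeta_6^(k*m) for k = 0,...,5. Row orthogonality: sum_m chi_k(m) conj(chi_l(m)) = 6 * [k = l].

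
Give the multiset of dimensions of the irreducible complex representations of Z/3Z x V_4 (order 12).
Dimensions: 1, 1, 1, 1, 1, 1, 1, 1, 1, 1, 1, 1

Solution. There are 12 irreducibles (= number of conjugacy classes). Their dimensions d_i satisfy sum d_i^2 = |G| = 12: 1 + 1 + 1 + 1 + 1 + 1 + 1 + 1 + 1 + 1 + 1 + 1 = 12. (For the product with Z/3Z: each of the 3 1-dim characters of Z/3Z tensors with each irrep of V_4, giving 3 copies of each V_4-dimension.)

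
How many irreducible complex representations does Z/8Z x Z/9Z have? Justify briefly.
72

Solution. The number of irreducible complex representations of a finite group equals its number of conjugacy classes. Z/8Z x Z/9Z is abelian of order 72, so every element is its own conjugacy class: 72 classes, so Z/8Z x Z/9Z (order 72) has exactly 72 irreducible complex representations.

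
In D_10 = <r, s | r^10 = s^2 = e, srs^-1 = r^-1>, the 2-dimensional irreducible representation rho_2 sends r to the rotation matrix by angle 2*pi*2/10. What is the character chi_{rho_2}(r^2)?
chi_{rho_2}(r^2) = 2*cos(2*pi*2*2/10) = -sqrt(5)/2 - 1/2

Working: rho_2(r^2) is rotation by angle 2*pi*2*2/10, whose trace is 2*cos(2*pi*2*2/10) = -sqrt(5)/2 - 1/2.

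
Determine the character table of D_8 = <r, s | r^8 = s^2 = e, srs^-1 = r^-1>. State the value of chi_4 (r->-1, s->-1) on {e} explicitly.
Conjugacy classes: {e} of size 1, {r^4} of size 1, {r^1, r^7} of size 2, {r^2, r^6} of size 2, {r^3, r^5} of size 2, {s, sr^2, ...} of size 4, {sr, sr^3, ...} of size 4.
Character table:
  irrep \ class              {e} (size 1)  {r^4} (size 1)  {r^1, r^7} (size 2)  {r^2, r^6} (size 2)  {r^3, r^5} (size 2)  {s, sr^2, ...} (size 4)  {sr, sr^3, ...} (size 4)
  chi_1 (triv)               1             1               1                    1                    1                    1                        1                       
  chi_2 (sign: r->1, s->-1)  1             1               1                    1                    1                    -1                       -1                      
  chi_3 (r->-1, s->1)        1             1               -1                   1                    -1                   1                        -1                      
  chi_4 (r->-1, s->-1)       1             1               -1                   1                    -1                   -1                       1                       
  chi_5 (2d, j=1)            2             -2              sqrt(2)              0                    -sqrt(2)             0                        0                       
  chi_6 (2d, j=2)            2             2               0                    -2                   0                    0                        0                       
  chi_7 (2d, j=3)            2             -2              -sqrt(2)             0                    sqrt(2)              0                        0                       

Spot check: chi_4 (r->-1, s->-1) on {e} = 1.

D_8 has order 2*8 = 16 with 7 conjugacy classes, hence 7 irreducibles. Sum of squared dims 1 + 1 + 1 + 1 + 4 + 4 + 4 = 16 = |G|. Linear characters come from the abelianisation; the 2-dimensional irreps have character r^k -> 2*cos(2*pi*j*k/8), reflections -> 0.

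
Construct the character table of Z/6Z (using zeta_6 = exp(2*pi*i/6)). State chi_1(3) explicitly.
Character table of Z/6Z (irreps indexed chi_0,...,chi_5 with chi_k(m) = zeta_6^(k*m), zeta_6 = exp(2*pi*i/6)):
  irrep \ class  {0} (size 1)  {1} (size 1)    {2} (size 1)    {3} (size 1)  {4} (size 1)    {5} (size 1)  
  chi_0          1             1               1               1             1               1             
  chi_1          1             exp(I*pi/3)     exp(2*I*pi/3)   -1            exp(-2*I*pi/3)  exp(-I*pi/3)  
  chi_2          1             exp(2*I*pi/3)   exp(-2*I*pi/3)  1             exp(2*I*pi/3)   exp(-2*I*pi/3)
  chi_3          1             -1              1               -1            1               -1            
  chi_4          1             exp(-2*I*pi/3)  exp(2*I*pi/3)   1             exp(-2*I*pi/3)  exp(2*I*pi/3) 
  chi_5          1             exp(-I*pi/3)    exp(-2*I*pi/3)  -1            exp(2*I*pi/3)   exp(I*pi/3)   

Spot check: chi_1(3) = zeta_6^(1*3) = zeta_6^3 = -1.

Why: Z/6Z is abelian, so all 6 irreducible complex representations are 1-dimensional. They are given by chi_k(m) = zeta_6^(k*m) for k = 0,...,5. Row orthogonality: sum_m chi_k(m) conj(chi_l(m)) = 6 * [k = l].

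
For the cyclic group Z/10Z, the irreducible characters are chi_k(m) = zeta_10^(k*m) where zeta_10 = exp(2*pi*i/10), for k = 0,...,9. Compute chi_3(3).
chi_3(3) = zeta_10^9 = exp(-I*pi/5)

Explanation: chi_3(3) = zeta_10^(3*3) = zeta_10^9. Since zeta_10^10 = 1, this equals zeta_10^9 = exp(2*pi*i*9/10) = exp(-I*pi/5).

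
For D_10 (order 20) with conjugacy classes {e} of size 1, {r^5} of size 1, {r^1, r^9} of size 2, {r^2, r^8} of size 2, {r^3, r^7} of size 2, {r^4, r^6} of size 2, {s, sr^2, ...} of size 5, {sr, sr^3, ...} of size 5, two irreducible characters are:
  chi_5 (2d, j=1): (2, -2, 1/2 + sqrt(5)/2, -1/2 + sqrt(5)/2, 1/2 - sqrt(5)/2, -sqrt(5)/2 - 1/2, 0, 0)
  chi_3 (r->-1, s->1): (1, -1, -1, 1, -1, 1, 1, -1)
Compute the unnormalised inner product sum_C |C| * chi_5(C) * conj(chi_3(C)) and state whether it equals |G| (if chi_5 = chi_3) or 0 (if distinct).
Sum = 0; so <chi_5, chi_3> = 0 (distinct irreducibles are orthogonal).

Solution. Compute term by term over conjugacy classes (|C| * chi_5(C) * conj(chi_3(C))):
  1*(2)*conj(1) + 1*(-2)*conj(-1) + 2*(1/2 + sqrt(5)/2)*conj(-1) + 2*(-1/2 + sqrt(5)/2)*conj(1) + 2*(1/2 - sqrt(5)/2)*conj(-1) + 2*(-sqrt(5)/2 - 1/2)*conj(1) + 5*(0)*conj(1) + 5*(0)*conj(-1)
  = (2) + (2) + (-sqrt(5) - 1) + (-1 + sqrt(5)) + (-1 + sqrt(5)) + (-sqrt(5) - 1) + (0) + (0)
  = 0.
Dividing by |G| = 20 gives 0/20 = 0, matching the row-orthogonality relation <chi_5, chi_3> = [chi_5 = chi_3].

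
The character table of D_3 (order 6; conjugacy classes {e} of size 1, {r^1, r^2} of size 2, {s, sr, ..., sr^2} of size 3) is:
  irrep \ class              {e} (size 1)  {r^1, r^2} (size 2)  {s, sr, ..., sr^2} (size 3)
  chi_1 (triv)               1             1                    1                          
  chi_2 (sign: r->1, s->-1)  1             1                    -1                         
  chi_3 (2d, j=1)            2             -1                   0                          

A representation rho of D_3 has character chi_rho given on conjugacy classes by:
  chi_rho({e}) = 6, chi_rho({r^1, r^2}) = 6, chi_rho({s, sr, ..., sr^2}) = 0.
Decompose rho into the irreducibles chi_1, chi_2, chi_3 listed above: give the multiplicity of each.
Multiplicities: chi_1: 3, chi_2: 3, chi_3: 0.

Proof sketch: Use <chi_rho, chi> = (1/|G|) sum_C |C| * chi_rho(C) * conj(chi(C)) with |G| = 6 for each irreducible chi in the table:
  <chi_rho, chi_1> = (1/6)[1*(6)*conj(1) + 2*(6)*conj(1) + 3*(0)*conj(1)]
      = (1/6)[(6) + (12) + (0)] = 18/6 = 3
  <chi_rho, chi_2> = (1/6)[1*(6)*conj(1) + 2*(6)*conj(1) + 3*(0)*conj(-1)]
      = (1/6)[(6) + (12) + (0)] = 18/6 = 3
  <chi_rho, chi_3> = (1/6)[1*(6)*conj(2) + 2*(6)*conj(-1) + 3*(0)*conj(0)]
      = (1/6)[(12) + (-12) + (0)] = 0/6 = 0
Dimension check: dim(rho) = sum (mult * dim) = 3*1 + 3*1 + 0*2 = 6 = chi_rho(e) = 6.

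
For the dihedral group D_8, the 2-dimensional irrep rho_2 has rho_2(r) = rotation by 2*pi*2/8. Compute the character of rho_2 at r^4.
chi_{rho_2}(r^4) = 2*cos(2*pi*2*4/8) = 2

Reasoning: rho_2(r^4) is rotation by angle 2*pi*2*4/8, whose trace is 2*cos(2*pi*2*4/8) = 2.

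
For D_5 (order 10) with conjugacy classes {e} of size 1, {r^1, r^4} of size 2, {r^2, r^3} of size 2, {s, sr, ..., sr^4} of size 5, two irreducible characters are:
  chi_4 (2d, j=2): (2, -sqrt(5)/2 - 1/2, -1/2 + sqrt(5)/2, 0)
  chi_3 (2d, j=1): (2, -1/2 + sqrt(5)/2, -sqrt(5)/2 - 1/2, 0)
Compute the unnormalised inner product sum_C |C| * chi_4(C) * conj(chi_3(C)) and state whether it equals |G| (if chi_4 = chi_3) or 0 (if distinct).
Sum = 0; so <chi_4, chi_3> = 0 (distinct irreducibles are orthogonal).

Details: Compute term by term over conjugacy classes (|C| * chi_4(C) * conj(chi_3(C))):
  1*(2)*conj(2) + 2*(-sqrt(5)/2 - 1/2)*conj(-1/2 + sqrt(5)/2) + 2*(-1/2 + sqrt(5)/2)*conj(-sqrt(5)/2 - 1/2) + 5*(0)*conj(0)
  = (4) + (-2) + (-2) + (0)
  = 0.
Dividing by |G| = 10 gives 0/10 = 0, matching the row-orthogonality relation <chi_4, chi_3> = [chi_4 = chi_3].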